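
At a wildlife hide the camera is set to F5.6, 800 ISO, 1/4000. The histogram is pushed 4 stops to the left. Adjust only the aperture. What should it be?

f/1.4

Underexposed by 4 stops → need 4 stops brighter.
Aperture: f/5.6 → f/4 → f/2.8 → f/2 → f/1.4.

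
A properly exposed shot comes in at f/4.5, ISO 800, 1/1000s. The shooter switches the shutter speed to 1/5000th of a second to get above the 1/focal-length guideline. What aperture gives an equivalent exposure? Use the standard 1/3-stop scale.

f/2

Shutter speed: 1/1000 → 1/1250 → 1/1600 → 1/2000 → 1/2500 → 1/3200 → 1/4000 → 1/5000 — 2 1/3 stops faster (darker).
Need 2 1/3 stops brighter from the aperture: f/4.5 → f/4 → f/3.5 → f/3.2 → f/2.8 → f/2.5 → f/2.2 → f/2.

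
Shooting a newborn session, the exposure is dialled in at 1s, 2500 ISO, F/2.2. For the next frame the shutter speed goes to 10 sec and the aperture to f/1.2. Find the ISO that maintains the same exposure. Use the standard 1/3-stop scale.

Shutter speed: 1 → 1.3 → 1.6 → 2 → 2.5 → 3.2 → 4 → 5 → 6 → 8 → 10 — 3 1/3 stops slower (brighter).
Aperture: f/2.2 → f/2 → f/1.8 → f/1.6 → f/1.4 → f/1.2 — 1 2/3 stops larger aperture (brighter).
Net change so far: 5 stops brighter. Offset with the ISO: 2500 → 2000 → 1600 → 1250 → 1000 → 800 → 640 → 500 → 400 → 320 → 250 → 200 → 160 → 125 → 100 → 80.

ISO 80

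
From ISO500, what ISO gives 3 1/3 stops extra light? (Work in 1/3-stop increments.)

ISO: 500 → 640 → 800 → 1000 → 1250 → 1600 → 2000 → 2500 → 3200 → 4000 → 5000 — 3 1/3 stops raised (brighter).

ISO 5000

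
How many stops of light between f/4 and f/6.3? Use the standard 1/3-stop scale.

1 1/3 stops

f/4 → f/4.5 → f/5 → f/5.6 → f/6.3 — count the steps: 4 third-stops = 1 1/3 stops.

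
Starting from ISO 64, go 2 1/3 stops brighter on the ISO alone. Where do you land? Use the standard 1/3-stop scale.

ISO: 64 → 80 → 100 → 125 → 160 → 200 → 250 → 320 — 2 1/3 stops higher (brighter).

ISO 320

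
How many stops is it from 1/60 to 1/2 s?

1/60 → 1/30 → 1/15 → 1/8 → 1/4 → 1/2 — count the steps: 5 stops.

5 stops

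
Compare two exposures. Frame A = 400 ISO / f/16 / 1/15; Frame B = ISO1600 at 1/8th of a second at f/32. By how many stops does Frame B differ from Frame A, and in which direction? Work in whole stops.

1 stop brighter

Aperture: f/16 → f/22 → f/32 — 2 stops stopped down (darker).
Shutter speed: 1/15 → 1/8 — 1 stop slower (brighter).
ISO: 400 → 800 → 1600 — 2 stops raised (brighter).
Net: −2 +1 +2 = +1 stop.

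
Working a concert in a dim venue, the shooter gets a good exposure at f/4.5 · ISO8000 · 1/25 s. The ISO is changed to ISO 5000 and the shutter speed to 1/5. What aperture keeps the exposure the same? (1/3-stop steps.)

f/8

ISO: 8000 → 6400 → 5000 — 2/3 stop dropped (darker).
Shutter speed: 1/25 → 1/20 → 1/15 → 1/13 → 1/10 → 1/8 → 1/6 → 1/5 — 2 1/3 stops slower (brighter).
Net change so far: 1 2/3 stops brighter. Offset with the aperture: f/4.5 → f/5 → f/5.6 → f/6.3 → f/7.1 → f/8.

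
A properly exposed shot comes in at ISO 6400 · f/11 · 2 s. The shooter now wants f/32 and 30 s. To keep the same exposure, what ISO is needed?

ISO 3200

Aperture: f/11 → f/16 → f/22 → f/32 — 3 stops narrower (darker).
Shutter speed: 2 → 4 → 8 → 15 → 30 — 4 stops longer (brighter).
Net change so far: 1 stop brighter. Offset with the ISO: 6400 → 3200.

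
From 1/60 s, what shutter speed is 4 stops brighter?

1/4s

Shutter speed: 1/60 → 1/30 → 1/15 → 1/8 → 1/4 — 4 stops slower (brighter).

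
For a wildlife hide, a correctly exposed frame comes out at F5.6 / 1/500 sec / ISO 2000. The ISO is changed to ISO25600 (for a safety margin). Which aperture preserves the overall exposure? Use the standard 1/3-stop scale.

f/20

ISO: 2000 → 2500 → 3200 → 4000 → 5000 → 6400 → 8000 → 10000 → 12800 → 16000 → 20000 → 25600 — 3 2/3 stops raised (brighter).
Need 3 2/3 stops darker from the aperture: f/5.6 → f/6.3 → f/7.1 → f/8 → f/9 → f/10 → f/11 → f/13 → f/14 → f/16 → f/18 → f/20.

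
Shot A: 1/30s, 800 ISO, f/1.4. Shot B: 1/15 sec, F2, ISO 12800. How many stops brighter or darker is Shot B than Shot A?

4 stops brighter

Aperture: f/1.4 → f/2 — 1 stop stopped down (darker).
Shutter speed: 1/30 → 1/15 — 1 stop slower (brighter).
ISO: 800 → 1600 → 3200 → 6400 → 12800 — 4 stops raised (brighter).
Net: −1 +1 +4 = +4 stops.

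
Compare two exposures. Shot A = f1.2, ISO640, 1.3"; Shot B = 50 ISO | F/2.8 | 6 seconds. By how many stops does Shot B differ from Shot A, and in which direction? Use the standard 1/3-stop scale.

Aperture: f/1.2 → f/1.4 → f/1.6 → f/1.8 → f/2 → f/2.2 → f/2.5 → f/2.8 — 2 1/3 stops narrower (darker).
Shutter speed: 1.3 → 1.6 → 2 → 2.5 → 3.2 → 4 → 5 → 6 — 2 1/3 stops longer (brighter).
ISO: 640 → 500 → 400 → 320 → 250 → 200 → 160 → 125 → 100 → 80 → 64 → 50 — 3 2/3 stops lower (darker).
Net: −2 1/3 +2 1/3 −3 2/3 = −3 2/3 stops.

3 2/3 stops darker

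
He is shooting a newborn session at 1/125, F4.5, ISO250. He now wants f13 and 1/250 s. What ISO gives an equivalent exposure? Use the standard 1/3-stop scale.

Aperture: f/4.5 → f/5 → f/5.6 → f/6.3 → f/7.1 → f/8 → f/9 → f/10 → f/11 → f/13 — 3 stops smaller aperture (darker).
Shutter speed: 1/125 → 1/160 → 1/200 → 1/250 — 1 stop faster (darker).
Net change so far: 4 stops darker. Offset with the ISO: 250 → 320 → 400 → 500 → 640 → 800 → 1000 → 1250 → 1600 → 2000 → 2500 → 3200 → 4000.

ISO 4000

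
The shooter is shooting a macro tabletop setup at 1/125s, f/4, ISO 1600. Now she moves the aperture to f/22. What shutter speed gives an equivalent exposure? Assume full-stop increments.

1/4s

Aperture: f/4 → f/5.6 → f/8 → f/11 → f/16 → f/22 — 5 stops smaller aperture (darker).
Need 5 stops brighter from the shutter speed: 1/125 → 1/60 → 1/30 → 1/15 → 1/8 → 1/4.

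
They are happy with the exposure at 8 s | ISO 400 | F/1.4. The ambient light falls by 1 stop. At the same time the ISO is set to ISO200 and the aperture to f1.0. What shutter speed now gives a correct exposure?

15 s

Scene light: 1 stop darker.
ISO: 400 → 200 — 1 stop lower (darker).
Aperture: f/1.4 → f/1.0 — 1 stop wider (brighter).
Net so far: 1 stop darker. Shutter speed: 8 → 15.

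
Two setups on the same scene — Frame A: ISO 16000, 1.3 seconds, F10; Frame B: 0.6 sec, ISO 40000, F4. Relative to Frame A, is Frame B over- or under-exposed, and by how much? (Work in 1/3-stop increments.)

Aperture: f/10 → f/9 → f/8 → f/7.1 → f/6.3 → f/5.6 → f/5 → f/4.5 → f/4 — 2 2/3 stops opened up (brighter).
Shutter speed: 1.3 → 1 → 0.8 → 0.6 — 1 stop faster (darker).
ISO: 16000 → 20000 → 25600 → 32000 → 40000 — 1 1/3 stops raised (brighter).
Net: +2 2/3 −1 +1 1/3 = +3 stops.

3 stops brighter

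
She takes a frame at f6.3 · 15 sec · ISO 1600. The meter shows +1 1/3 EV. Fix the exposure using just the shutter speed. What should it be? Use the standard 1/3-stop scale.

Overexposed by 1 1/3 stops → need 1 1/3 stops darker.
Shutter speed: 15 → 13 → 10 → 8 → 6.

6 s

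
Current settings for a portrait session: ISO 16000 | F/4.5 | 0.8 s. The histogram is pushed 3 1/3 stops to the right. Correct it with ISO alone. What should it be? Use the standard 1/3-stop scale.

ISO 1600

Overexposed by 3 1/3 stops → need 3 1/3 stops darker.
ISO: 16000 → 12800 → 10000 → 8000 → 6400 → 5000 → 4000 → 3200 → 2500 → 2000 → 1600.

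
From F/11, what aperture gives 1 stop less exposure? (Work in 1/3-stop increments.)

f/16

Aperture: f/11 → f/13 → f/14 → f/16 — 1 stop smaller aperture (darker).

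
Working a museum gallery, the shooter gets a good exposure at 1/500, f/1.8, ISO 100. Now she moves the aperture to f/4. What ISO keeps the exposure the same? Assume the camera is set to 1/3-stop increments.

Aperture: f/1.8 → f/2 → f/2.2 → f/2.5 → f/2.8 → f/3.2 → f/3.5 → f/4 — 2 1/3 stops stopped down (darker).
Need 2 1/3 stops brighter from the ISO: 100 → 125 → 160 → 200 → 250 → 320 → 400 → 500.

ISO 500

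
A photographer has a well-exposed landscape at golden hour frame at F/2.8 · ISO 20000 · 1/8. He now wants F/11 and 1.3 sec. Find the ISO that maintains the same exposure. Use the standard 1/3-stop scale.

Aperture: f/2.8 → f/3.2 → f/3.5 → f/4 → f/4.5 → f/5 → f/5.6 → f/6.3 → f/7.1 → f/8 → f/9 → f/10 → f/11 — 4 stops narrower (darker).
Shutter speed: 1/8 → 1/6 → 1/5 → 1/4 → 0.3 → 0.4 → 0.5 → 0.6 → 0.8 → 1 → 1.3 — 3 1/3 stops slower (brighter).
Net change so far: 2/3 stop darker. Offset with the ISO: 20000 → 25600 → 32000.

ISO 32000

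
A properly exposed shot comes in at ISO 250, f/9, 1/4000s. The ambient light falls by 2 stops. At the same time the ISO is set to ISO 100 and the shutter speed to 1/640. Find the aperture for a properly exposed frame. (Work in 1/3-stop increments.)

f/7.1

Scene light: 2 stops darker.
ISO: 250 → 200 → 160 → 125 → 100 — 1 1/3 stops dropped (darker).
Shutter speed: 1/4000 → 1/3200 → 1/2500 → 1/2000 → 1/1600 → 1/1250 → 1/1000 → 1/800 → 1/640 — 2 2/3 stops longer (brighter).
Net so far: 2/3 stop darker. Aperture: f/9 → f/8 → f/7.1.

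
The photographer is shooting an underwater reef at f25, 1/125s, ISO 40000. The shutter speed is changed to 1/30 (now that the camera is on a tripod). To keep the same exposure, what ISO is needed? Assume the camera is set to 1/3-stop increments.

Shutter speed: 1/125 → 1/100 → 1/80 → 1/60 → 1/50 → 1/40 → 1/30 — 2 stops longer (brighter).
Need 2 stops darker from the ISO: 40000 → 32000 → 25600 → 20000 → 16000 → 12800 → 10000.

ISO 10000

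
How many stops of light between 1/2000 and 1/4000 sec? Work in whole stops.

1 stop

1/2000 → 1/4000 — count the steps: 1 stop.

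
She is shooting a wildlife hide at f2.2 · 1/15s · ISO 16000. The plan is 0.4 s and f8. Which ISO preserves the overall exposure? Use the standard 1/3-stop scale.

Shutter speed: 1/15 → 1/13 → 1/10 → 1/8 → 1/6 → 1/5 → 1/4 → 0.3 → 0.4 — 2 2/3 stops longer (brighter).
Aperture: f/2.2 → f/2.5 → f/2.8 → f/3.2 → f/3.5 → f/4 → f/4.5 → f/5 → f/5.6 → f/6.3 → f/7.1 → f/8 — 3 2/3 stops stopped down (darker).
Net change so far: 1 stop darker. Offset with the ISO: 16000 → 20000 → 25600 → 32000.

ISO 32000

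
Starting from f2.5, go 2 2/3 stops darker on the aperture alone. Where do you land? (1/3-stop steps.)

Aperture: f/2.5 → f/2.8 → f/3.2 → f/3.5 → f/4 → f/4.5 → f/5 → f/5.6 → f/6.3 — 2 2/3 stops narrower (darker).

f/6.3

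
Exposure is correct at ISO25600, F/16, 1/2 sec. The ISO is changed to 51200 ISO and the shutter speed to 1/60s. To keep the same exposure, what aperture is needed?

f/4

ISO: 25600 → 51200 — 1 stop raised (brighter).
Shutter speed: 1/2 → 1/4 → 1/8 → 1/15 → 1/30 → 1/60 — 5 stops shorter (darker).
Net change so far: 4 stops darker. Offset with the aperture: f/16 → f/11 → f/8 → f/5.6 → f/4.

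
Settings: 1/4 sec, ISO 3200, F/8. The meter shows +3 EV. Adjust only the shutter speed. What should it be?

Overexposed by 3 stops → need 3 stops darker.
Shutter speed: 1/4 → 1/8 → 1/15 → 1/30.

1/30s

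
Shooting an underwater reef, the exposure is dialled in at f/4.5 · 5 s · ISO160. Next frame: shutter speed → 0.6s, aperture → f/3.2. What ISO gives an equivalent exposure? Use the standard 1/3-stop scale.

Shutter speed: 5 → 4 → 3.2 → 2.5 → 2 → 1.6 → 1.3 → 1 → 0.8 → 0.6 — 3 stops faster (darker).
Aperture: f/4.5 → f/4 → f/3.5 → f/3.2 — 1 stop larger aperture (brighter).
Net change so far: 2 stops darker. Offset with the ISO: 160 → 200 → 250 → 320 → 400 → 500 → 640.

ISO 640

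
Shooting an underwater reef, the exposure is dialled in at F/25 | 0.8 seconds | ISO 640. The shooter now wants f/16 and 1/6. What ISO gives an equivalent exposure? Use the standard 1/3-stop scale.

Aperture: f/25 → f/22 → f/20 → f/18 → f/16 — 1 1/3 stops larger aperture (brighter).
Shutter speed: 0.8 → 0.6 → 0.5 → 0.4 → 0.3 → 1/4 → 1/5 → 1/6 — 2 1/3 stops shorter (darker).
Net change so far: 1 stop darker. Offset with the ISO: 640 → 800 → 1000 → 1250.

ISO 1250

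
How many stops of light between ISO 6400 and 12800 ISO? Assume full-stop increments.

6400 → 12800 — count the steps: 1 stop.

1 stop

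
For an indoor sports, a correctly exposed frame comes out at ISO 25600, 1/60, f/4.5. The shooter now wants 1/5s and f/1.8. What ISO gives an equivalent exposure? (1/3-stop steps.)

Shutter speed: 1/60 → 1/50 → 1/40 → 1/30 → 1/25 → 1/20 → 1/15 → 1/13 → 1/10 → 1/8 → 1/6 → 1/5 — 3 2/3 stops longer (brighter).
Aperture: f/4.5 → f/4 → f/3.5 → f/3.2 → f/2.8 → f/2.5 → f/2.2 → f/2 → f/1.8 — 2 2/3 stops wider (brighter).
Net change so far: 6 1/3 stops brighter. Offset with the ISO: 25600 → 20000 → 16000 → 12800 → 10000 → 8000 → 6400 → 5000 → 4000 → 3200 → 2500 → 2000 → 1600 → 1250 → 1000 → 800 → 640 → 500 → 400 → 320.

ISO 320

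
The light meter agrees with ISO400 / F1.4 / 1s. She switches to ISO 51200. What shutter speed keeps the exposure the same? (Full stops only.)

ISO: 400 → 800 → 1600 → 3200 → 6400 → 12800 → 25600 → 51200 — 7 stops higher (brighter).
Need 7 stops darker from the shutter speed: 1 → 1/2 → 1/4 → 1/8 → 1/15 → 1/30 → 1/60 → 1/125.

1/125s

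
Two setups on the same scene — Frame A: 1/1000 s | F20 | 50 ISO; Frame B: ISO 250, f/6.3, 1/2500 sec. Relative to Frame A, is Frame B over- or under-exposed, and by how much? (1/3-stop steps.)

Aperture: f/20 → f/18 → f/16 → f/14 → f/13 → f/11 → f/10 → f/9 → f/8 → f/7.1 → f/6.3 — 3 1/3 stops opened up (brighter).
Shutter speed: 1/1000 → 1/1250 → 1/1600 → 1/2000 → 1/2500 — 1 1/3 stops faster (darker).
ISO: 50 → 64 → 80 → 100 → 125 → 160 → 200 → 250 — 2 1/3 stops higher (brighter).
Net: +3 1/3 −1 1/3 +2 1/3 = +4 1/3 stops.

4 1/3 stops brighter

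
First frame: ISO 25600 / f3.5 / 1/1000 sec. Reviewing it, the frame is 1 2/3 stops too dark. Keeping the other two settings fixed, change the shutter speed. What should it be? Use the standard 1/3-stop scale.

Underexposed by 1 2/3 stops → need 1 2/3 stops brighter.
Shutter speed: 1/1000 → 1/800 → 1/640 → 1/500 → 1/400 → 1/320.

1/320s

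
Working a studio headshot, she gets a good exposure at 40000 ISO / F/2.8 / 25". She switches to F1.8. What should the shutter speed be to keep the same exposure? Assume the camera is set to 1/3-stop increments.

10 s

Aperture: f/2.8 → f/2.5 → f/2.2 → f/2 → f/1.8 — 1 1/3 stops opened up (brighter).
Need 1 1/3 stops darker from the shutter speed: 25 → 20 → 15 → 13 → 10.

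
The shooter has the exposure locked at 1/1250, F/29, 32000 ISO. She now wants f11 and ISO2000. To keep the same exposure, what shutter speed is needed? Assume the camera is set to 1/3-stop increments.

1/500s

Aperture: f/29 → f/25 → f/22 → f/20 → f/18 → f/16 → f/14 → f/13 → f/11 — 2 2/3 stops larger aperture (brighter).
ISO: 32000 → 25600 → 20000 → 16000 → 12800 → 10000 → 8000 → 6400 → 5000 → 4000 → 3200 → 2500 → 2000 — 4 stops dropped (darker).
Net change so far: 1 1/3 stops darker. Offset with the shutter speed: 1/1250 → 1/1000 → 1/800 → 1/640 → 1/500.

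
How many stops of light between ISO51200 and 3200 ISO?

4 stops

51200 → 25600 → 12800 → 6400 → 3200 — count the steps: 4 stops.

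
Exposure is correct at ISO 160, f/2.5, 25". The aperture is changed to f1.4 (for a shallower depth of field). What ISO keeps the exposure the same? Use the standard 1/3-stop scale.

Aperture: f/2.5 → f/2.2 → f/2 → f/1.8 → f/1.6 → f/1.4 — 1 2/3 stops wider (brighter).
Need 1 2/3 stops darker from the ISO: 160 → 125 → 100 → 80 → 64 → 50.

ISO 50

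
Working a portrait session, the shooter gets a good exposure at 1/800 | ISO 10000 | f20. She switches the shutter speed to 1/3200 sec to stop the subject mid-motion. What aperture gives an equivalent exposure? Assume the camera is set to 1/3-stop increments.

f/10

Shutter speed: 1/800 → 1/1000 → 1/1250 → 1/1600 → 1/2000 → 1/2500 → 1/3200 — 2 stops faster (darker).
Need 2 stops brighter from the aperture: f/20 → f/18 → f/16 → f/14 → f/13 → f/11 → f/10.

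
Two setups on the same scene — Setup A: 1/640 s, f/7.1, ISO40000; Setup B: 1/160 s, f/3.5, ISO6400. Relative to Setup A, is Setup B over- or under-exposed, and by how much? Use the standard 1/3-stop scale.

1 1/3 stops brighter

Aperture: f/7.1 → f/6.3 → f/5.6 → f/5 → f/4.5 → f/4 → f/3.5 — 2 stops wider (brighter).
Shutter speed: 1/640 → 1/500 → 1/400 → 1/320 → 1/250 → 1/200 → 1/160 — 2 stops slower (brighter).
ISO: 40000 → 32000 → 25600 → 20000 → 16000 → 12800 → 10000 → 8000 → 6400 — 2 2/3 stops lower (darker).
Net: +2 +2 −2 2/3 = +1 1/3 stops.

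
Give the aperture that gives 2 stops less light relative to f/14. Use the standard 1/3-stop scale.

f/29

Aperture: f/14 → f/16 → f/18 → f/20 → f/22 → f/25 → f/29 — 2 stops stopped down (darker).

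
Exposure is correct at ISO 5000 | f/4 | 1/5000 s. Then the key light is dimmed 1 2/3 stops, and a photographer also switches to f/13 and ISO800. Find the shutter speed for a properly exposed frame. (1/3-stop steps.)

Scene light: 1 2/3 stops darker.
Aperture: f/4 → f/4.5 → f/5 → f/5.6 → f/6.3 → f/7.1 → f/8 → f/9 → f/10 → f/11 → f/13 — 3 1/3 stops stopped down (darker).
ISO: 5000 → 4000 → 3200 → 2500 → 2000 → 1600 → 1250 → 1000 → 800 — 2 2/3 stops dropped (darker).
Net so far: 7 2/3 stops darker. Shutter speed: 1/5000 → 1/4000 → 1/3200 → 1/2500 → 1/2000 → 1/1600 → 1/1250 → 1/1000 → 1/800 → 1/640 → 1/500 → 1/400 → 1/320 → 1/250 → 1/200 → 1/160 → 1/125 → 1/100 → 1/80 → 1/60 → 1/50 → 1/40 → 1/30 → 1/25.

1/25s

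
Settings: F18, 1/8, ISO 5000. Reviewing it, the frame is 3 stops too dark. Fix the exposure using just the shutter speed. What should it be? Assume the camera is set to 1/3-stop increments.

1 s

Underexposed by 3 stops → need 3 stops brighter.
Shutter speed: 1/8 → 1/6 → 1/5 → 1/4 → 0.3 → 0.4 → 0.5 → 0.6 → 0.8 → 1.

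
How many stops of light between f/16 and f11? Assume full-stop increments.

1 stop

f/16 → f/11 — count the steps: 1 stop.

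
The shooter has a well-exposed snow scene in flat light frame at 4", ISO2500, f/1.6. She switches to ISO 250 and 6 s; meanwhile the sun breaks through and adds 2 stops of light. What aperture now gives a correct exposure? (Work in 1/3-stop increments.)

f/1.2

Scene light: 2 stops brighter.
ISO: 2500 → 2000 → 1600 → 1250 → 1000 → 800 → 640 → 500 → 400 → 320 → 250 — 3 1/3 stops dropped (darker).
Shutter speed: 4 → 5 → 6 — 2/3 stop longer (brighter).
Net so far: 2/3 stop darker. Aperture: f/1.6 → f/1.4 → f/1.2.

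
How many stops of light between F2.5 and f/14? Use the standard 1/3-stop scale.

5 stops

f/2.5 → f/2.8 → f/3.2 → f/3.5 → f/4 → f/4.5 → f/5 → f/5.6 → f/6.3 → f/7.1 → f/8 → f/9 → f/10 → f/11 → f/13 → f/14 — count the steps: 15 third-stops = 5 stops.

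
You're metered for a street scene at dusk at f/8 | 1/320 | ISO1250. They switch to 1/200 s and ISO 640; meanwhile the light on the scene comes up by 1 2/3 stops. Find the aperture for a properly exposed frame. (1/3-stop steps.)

f/13

Scene light: 1 2/3 stops brighter.
Shutter speed: 1/320 → 1/250 → 1/200 — 2/3 stop longer (brighter).
ISO: 1250 → 1000 → 800 → 640 — 1 stop dropped (darker).
Net so far: 1 1/3 stops brighter. Aperture: f/8 → f/9 → f/10 → f/11 → f/13.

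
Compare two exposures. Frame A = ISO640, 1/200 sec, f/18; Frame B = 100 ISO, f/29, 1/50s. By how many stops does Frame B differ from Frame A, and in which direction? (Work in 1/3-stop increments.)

2 stops darker

Aperture: f/18 → f/20 → f/22 → f/25 → f/29 — 1 1/3 stops narrower (darker).
Shutter speed: 1/200 → 1/160 → 1/125 → 1/100 → 1/80 → 1/60 → 1/50 — 2 stops longer (brighter).
ISO: 640 → 500 → 400 → 320 → 250 → 200 → 160 → 125 → 100 — 2 2/3 stops lower (darker).
Net: −1 1/3 +2 −2 2/3 = −2 stops.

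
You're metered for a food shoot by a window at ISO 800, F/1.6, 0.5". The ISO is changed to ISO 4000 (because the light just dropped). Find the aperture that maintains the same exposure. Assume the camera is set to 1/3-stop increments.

ISO: 800 → 1000 → 1250 → 1600 → 2000 → 2500 → 3200 → 4000 — 2 1/3 stops raised (brighter).
Need 2 1/3 stops darker from the aperture: f/1.6 → f/1.8 → f/2 → f/2.2 → f/2.5 → f/2.8 → f/3.2 → f/3.5.

f/3.5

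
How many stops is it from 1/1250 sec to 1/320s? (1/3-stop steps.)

2 stops

1/1250 → 1/1000 → 1/800 → 1/640 → 1/500 → 1/400 → 1/320 — count the steps: 6 third-stops = 2 stops.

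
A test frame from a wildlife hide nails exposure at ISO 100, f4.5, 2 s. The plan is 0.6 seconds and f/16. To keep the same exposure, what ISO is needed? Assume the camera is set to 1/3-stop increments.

Shutter speed: 2 → 1.6 → 1.3 → 1 → 0.8 → 0.6 — 1 2/3 stops faster (darker).
Aperture: f/4.5 → f/5 → f/5.6 → f/6.3 → f/7.1 → f/8 → f/9 → f/10 → f/11 → f/13 → f/14 → f/16 — 3 2/3 stops stopped down (darker).
Net change so far: 5 1/3 stops darker. Offset with the ISO: 100 → 125 → 160 → 200 → 250 → 320 → 400 → 500 → 640 → 800 → 1000 → 1250 → 1600 → 2000 → 2500 → 3200 → 4000.

ISO 4000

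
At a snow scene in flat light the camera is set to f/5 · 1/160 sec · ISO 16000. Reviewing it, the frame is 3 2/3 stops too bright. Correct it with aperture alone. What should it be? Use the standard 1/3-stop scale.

Overexposed by 3 2/3 stops → need 3 2/3 stops darker.
Aperture: f/5 → f/5.6 → f/6.3 → f/7.1 → f/8 → f/9 → f/10 → f/11 → f/13 → f/14 → f/16 → f/18.

f/18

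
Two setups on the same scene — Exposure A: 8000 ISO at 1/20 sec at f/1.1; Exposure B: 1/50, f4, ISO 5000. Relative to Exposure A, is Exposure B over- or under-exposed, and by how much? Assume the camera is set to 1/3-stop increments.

Aperture: f/1.1 → f/1.2 → f/1.4 → f/1.6 → f/1.8 → f/2 → f/2.2 → f/2.5 → f/2.8 → f/3.2 → f/3.5 → f/4 — 3 2/3 stops smaller aperture (darker).
Shutter speed: 1/20 → 1/25 → 1/30 → 1/40 → 1/50 — 1 1/3 stops shorter (darker).
ISO: 8000 → 6400 → 5000 — 2/3 stop dropped (darker).
Net: −3 2/3 −1 1/3 −2/3 = −5 2/3 stops.

5 2/3 stops darker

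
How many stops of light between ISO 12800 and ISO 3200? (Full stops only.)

12800 → 6400 → 3200 — count the steps: 2 stops.

2 stops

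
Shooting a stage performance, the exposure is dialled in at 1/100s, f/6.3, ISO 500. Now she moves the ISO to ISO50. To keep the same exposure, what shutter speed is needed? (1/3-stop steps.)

ISO: 500 → 400 → 320 → 250 → 200 → 160 → 125 → 100 → 80 → 64 → 50 — 3 1/3 stops dropped (darker).
Need 3 1/3 stops brighter from the shutter speed: 1/100 → 1/80 → 1/60 → 1/50 → 1/40 → 1/30 → 1/25 → 1/20 → 1/15 → 1/13 → 1/10.

1/10s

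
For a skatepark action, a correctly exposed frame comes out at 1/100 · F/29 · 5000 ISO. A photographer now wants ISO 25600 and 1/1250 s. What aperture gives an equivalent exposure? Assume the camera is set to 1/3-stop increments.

f/18

ISO: 5000 → 6400 → 8000 → 10000 → 12800 → 16000 → 20000 → 25600 — 2 1/3 stops raised (brighter).
Shutter speed: 1/100 → 1/125 → 1/160 → 1/200 → 1/250 → 1/320 → 1/400 → 1/500 → 1/640 → 1/800 → 1/1000 → 1/1250 — 3 2/3 stops shorter (darker).
Net change so far: 1 1/3 stops darker. Offset with the aperture: f/29 → f/25 → f/22 → f/20 → f/18.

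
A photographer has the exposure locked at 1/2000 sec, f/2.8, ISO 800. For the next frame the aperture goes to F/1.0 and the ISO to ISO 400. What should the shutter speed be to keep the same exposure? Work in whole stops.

Aperture: f/2.8 → f/2 → f/1.4 → f/1.0 — 3 stops larger aperture (brighter).
ISO: 800 → 400 — 1 stop dropped (darker).
Net change so far: 2 stops brighter. Offset with the shutter speed: 1/2000 → 1/4000 → 1/8000.

1/8000s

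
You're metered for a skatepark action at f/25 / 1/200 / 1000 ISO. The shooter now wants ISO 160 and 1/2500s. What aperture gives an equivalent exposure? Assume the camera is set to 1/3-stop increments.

f/2.8

ISO: 1000 → 800 → 640 → 500 → 400 → 320 → 250 → 200 → 160 — 2 2/3 stops dropped (darker).
Shutter speed: 1/200 → 1/250 → 1/320 → 1/400 → 1/500 → 1/640 → 1/800 → 1/1000 → 1/1250 → 1/1600 → 1/2000 → 1/2500 — 3 2/3 stops faster (darker).
Net change so far: 6 1/3 stops darker. Offset with the aperture: f/25 → f/22 → f/20 → f/18 → f/16 → f/14 → f/13 → f/11 → f/10 → f/9 → f/8 → f/7.1 → f/6.3 → f/5.6 → f/5 → f/4.5 → f/4 → f/3.5 → f/3.2 → f/2.8.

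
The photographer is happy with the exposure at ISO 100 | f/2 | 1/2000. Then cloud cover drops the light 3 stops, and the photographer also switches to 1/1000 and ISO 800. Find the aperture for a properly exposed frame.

Scene light: 3 stops darker.
Shutter speed: 1/2000 → 1/1000 — 1 stop slower (brighter).
ISO: 100 → 200 → 400 → 800 — 3 stops higher (brighter).
Net so far: 1 stop brighter. Aperture: f/2 → f/2.8.

f/2.8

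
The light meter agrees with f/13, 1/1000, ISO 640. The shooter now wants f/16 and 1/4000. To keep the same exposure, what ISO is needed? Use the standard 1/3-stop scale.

Aperture: f/13 → f/14 → f/16 — 2/3 stop narrower (darker).
Shutter speed: 1/1000 → 1/1250 → 1/1600 → 1/2000 → 1/2500 → 1/3200 → 1/4000 — 2 stops shorter (darker).
Net change so far: 2 2/3 stops darker. Offset with the ISO: 640 → 800 → 1000 → 1250 → 1600 → 2000 → 2500 → 3200 → 4000.

ISO 4000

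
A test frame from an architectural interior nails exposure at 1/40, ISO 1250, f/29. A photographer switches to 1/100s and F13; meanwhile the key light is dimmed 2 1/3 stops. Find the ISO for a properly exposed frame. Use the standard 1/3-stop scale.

ISO 3200

Scene light: 2 1/3 stops darker.
Shutter speed: 1/40 → 1/50 → 1/60 → 1/80 → 1/100 — 1 1/3 stops shorter (darker).
Aperture: f/29 → f/25 → f/22 → f/20 → f/18 → f/16 → f/14 → f/13 — 2 1/3 stops wider (brighter).
Net so far: 1 1/3 stops darker. ISO: 1250 → 1600 → 2000 → 2500 → 3200.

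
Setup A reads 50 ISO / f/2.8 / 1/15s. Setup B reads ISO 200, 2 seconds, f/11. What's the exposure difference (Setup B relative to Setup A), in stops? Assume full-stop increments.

Aperture: f/2.8 → f/4 → f/5.6 → f/8 → f/11 — 4 stops stopped down (darker).
Shutter speed: 1/15 → 1/8 → 1/4 → 1/2 → 1 → 2 — 5 stops slower (brighter).
ISO: 50 → 100 → 200 — 2 stops raised (brighter).
Net: −4 +5 +2 = +3 stops.

3 stops brighter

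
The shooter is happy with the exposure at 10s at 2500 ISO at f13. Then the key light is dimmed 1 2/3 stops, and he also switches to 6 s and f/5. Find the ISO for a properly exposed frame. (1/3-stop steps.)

ISO 2000

Scene light: 1 2/3 stops darker.
Shutter speed: 10 → 8 → 6 — 2/3 stop faster (darker).
Aperture: f/13 → f/11 → f/10 → f/9 → f/8 → f/7.1 → f/6.3 → f/5.6 → f/5 — 2 2/3 stops wider (brighter).
Net so far: 1/3 stop brighter. ISO: 2500 → 2000.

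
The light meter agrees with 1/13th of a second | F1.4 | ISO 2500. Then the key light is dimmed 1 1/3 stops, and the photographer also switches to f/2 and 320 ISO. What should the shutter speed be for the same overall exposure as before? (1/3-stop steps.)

Scene light: 1 1/3 stops darker.
Aperture: f/1.4 → f/1.6 → f/1.8 → f/2 — 1 stop stopped down (darker).
ISO: 2500 → 2000 → 1600 → 1250 → 1000 → 800 → 640 → 500 → 400 → 320 — 3 stops lower (darker).
Net so far: 5 1/3 stops darker. Shutter speed: 1/13 → 1/10 → 1/8 → 1/6 → 1/5 → 1/4 → 0.3 → 0.4 → 0.5 → 0.6 → 0.8 → 1 → 1.3 → 1.6 → 2 → 2.5 → 3.2.

3.2 s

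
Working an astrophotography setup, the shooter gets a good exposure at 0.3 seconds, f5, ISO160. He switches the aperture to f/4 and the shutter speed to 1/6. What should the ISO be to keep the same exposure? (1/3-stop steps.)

Aperture: f/5 → f/4.5 → f/4 — 2/3 stop larger aperture (brighter).
Shutter speed: 0.3 → 1/4 → 1/5 → 1/6 — 1 stop shorter (darker).
Net change so far: 1/3 stop darker. Offset with the ISO: 160 → 200.

ISO 200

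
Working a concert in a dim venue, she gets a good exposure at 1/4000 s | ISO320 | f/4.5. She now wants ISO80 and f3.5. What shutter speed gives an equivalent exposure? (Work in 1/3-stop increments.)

1/1600s

ISO: 320 → 250 → 200 → 160 → 125 → 100 → 80 — 2 stops dropped (darker).
Aperture: f/4.5 → f/4 → f/3.5 — 2/3 stop opened up (brighter).
Net change so far: 1 1/3 stops darker. Offset with the shutter speed: 1/4000 → 1/3200 → 1/2500 → 1/2000 → 1/1600.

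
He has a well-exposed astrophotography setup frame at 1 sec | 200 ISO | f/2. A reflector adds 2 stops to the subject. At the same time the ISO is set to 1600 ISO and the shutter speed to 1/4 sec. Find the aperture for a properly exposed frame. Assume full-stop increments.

f/5.6

Scene light: 2 stops brighter.
ISO: 200 → 400 → 800 → 1600 — 3 stops higher (brighter).
Shutter speed: 1 → 1/2 → 1/4 — 2 stops shorter (darker).
Net so far: 3 stops brighter. Aperture: f/2 → f/2.8 → f/4 → f/5.6.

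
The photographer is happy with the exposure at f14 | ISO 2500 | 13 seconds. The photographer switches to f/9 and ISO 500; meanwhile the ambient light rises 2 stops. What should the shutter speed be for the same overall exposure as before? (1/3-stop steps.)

Scene light: 2 stops brighter.
Aperture: f/14 → f/13 → f/11 → f/10 → f/9 — 1 1/3 stops wider (brighter).
ISO: 2500 → 2000 → 1600 → 1250 → 1000 → 800 → 640 → 500 — 2 1/3 stops lower (darker).
Net so far: 1 stop brighter. Shutter speed: 13 → 10 → 8 → 6.

6 s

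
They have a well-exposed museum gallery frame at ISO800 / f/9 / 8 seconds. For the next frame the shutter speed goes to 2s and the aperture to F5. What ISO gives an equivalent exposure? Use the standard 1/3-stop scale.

ISO 1000

Shutter speed: 8 → 6 → 5 → 4 → 3.2 → 2.5 → 2 — 2 stops shorter (darker).
Aperture: f/9 → f/8 → f/7.1 → f/6.3 → f/5.6 → f/5 — 1 2/3 stops wider (brighter).
Net change so far: 1/3 stop darker. Offset with the ISO: 800 → 1000.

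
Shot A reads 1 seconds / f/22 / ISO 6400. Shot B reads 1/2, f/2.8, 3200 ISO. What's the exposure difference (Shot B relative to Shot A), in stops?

4 stops brighter

Aperture: f/22 → f/16 → f/11 → f/8 → f/5.6 → f/4 → f/2.8 — 6 stops wider (brighter).
Shutter speed: 1 → 1/2 — 1 stop shorter (darker).
ISO: 6400 → 3200 — 1 stop dropped (darker).
Net: +6 −1 −1 = +4 stops.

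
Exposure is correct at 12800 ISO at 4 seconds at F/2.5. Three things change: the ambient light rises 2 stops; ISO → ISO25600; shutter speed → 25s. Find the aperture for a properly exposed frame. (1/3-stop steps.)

Scene light: 2 stops brighter.
ISO: 12800 → 16000 → 20000 → 25600 — 1 stop raised (brighter).
Shutter speed: 4 → 5 → 6 → 8 → 10 → 13 → 15 → 20 → 25 — 2 2/3 stops longer (brighter).
Net so far: 5 2/3 stops brighter. Aperture: f/2.5 → f/2.8 → f/3.2 → f/3.5 → f/4 → f/4.5 → f/5 → f/5.6 → f/6.3 → f/7.1 → f/8 → f/9 → f/10 → f/11 → f/13 → f/14 → f/16 → f/18.

f/18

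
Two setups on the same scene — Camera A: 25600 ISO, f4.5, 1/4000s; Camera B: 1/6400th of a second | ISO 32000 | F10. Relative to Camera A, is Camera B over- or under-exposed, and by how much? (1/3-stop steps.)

Aperture: f/4.5 → f/5 → f/5.6 → f/6.3 → f/7.1 → f/8 → f/9 → f/10 — 2 1/3 stops stopped down (darker).
Shutter speed: 1/4000 → 1/5000 → 1/6400 — 2/3 stop faster (darker).
ISO: 25600 → 32000 — 1/3 stop higher (brighter).
Net: −2 1/3 −2/3 +1/3 = −2 2/3 stops.

2 2/3 stops darker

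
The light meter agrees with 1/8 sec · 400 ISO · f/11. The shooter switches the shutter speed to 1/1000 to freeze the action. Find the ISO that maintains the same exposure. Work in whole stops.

Shutter speed: 1/8 → 1/15 → 1/30 → 1/60 → 1/125 → 1/250 → 1/500 → 1/1000 — 7 stops faster (darker).
Need 7 stops brighter from the ISO: 400 → 800 → 1600 → 3200 → 6400 → 12800 → 25600 → 51200.

ISO 51200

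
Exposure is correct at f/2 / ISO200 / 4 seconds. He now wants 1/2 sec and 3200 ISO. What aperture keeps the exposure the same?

f/2.8

Shutter speed: 4 → 2 → 1 → 1/2 — 3 stops shorter (darker).
ISO: 200 → 400 → 800 → 1600 → 3200 — 4 stops raised (brighter).
Net change so far: 1 stop brighter. Offset with the aperture: f/2 → f/2.8.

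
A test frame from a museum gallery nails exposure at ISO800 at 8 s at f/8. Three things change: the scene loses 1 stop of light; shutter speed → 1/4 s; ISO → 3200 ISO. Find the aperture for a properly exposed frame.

Scene light: 1 stop darker.
Shutter speed: 8 → 4 → 2 → 1 → 1/2 → 1/4 — 5 stops shorter (darker).
ISO: 800 → 1600 → 3200 — 2 stops raised (brighter).
Net so far: 4 stops darker. Aperture: f/8 → f/5.6 → f/4 → f/2.8 → f/2.

f/2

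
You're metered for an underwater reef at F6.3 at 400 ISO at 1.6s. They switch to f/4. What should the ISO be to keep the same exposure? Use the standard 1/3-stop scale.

ISO 160

Aperture: f/6.3 → f/5.6 → f/5 → f/4.5 → f/4 — 1 1/3 stops wider (brighter).
Need 1 1/3 stops darker from the ISO: 400 → 320 → 250 → 200 → 160.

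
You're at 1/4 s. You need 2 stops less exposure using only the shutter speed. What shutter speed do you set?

Shutter speed: 1/4 → 1/8 → 1/15 — 2 stops faster (darker).

1/15s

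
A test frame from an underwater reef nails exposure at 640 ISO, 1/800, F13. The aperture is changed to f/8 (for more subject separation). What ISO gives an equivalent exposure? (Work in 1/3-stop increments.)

Aperture: f/13 → f/11 → f/10 → f/9 → f/8 — 1 1/3 stops wider (brighter).
Need 1 1/3 stops darker from the ISO: 640 → 500 → 400 → 320 → 250.

ISO 250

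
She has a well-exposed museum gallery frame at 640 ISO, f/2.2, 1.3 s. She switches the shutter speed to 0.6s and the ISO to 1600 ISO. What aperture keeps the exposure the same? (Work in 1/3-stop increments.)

Shutter speed: 1.3 → 1 → 0.8 → 0.6 — 1 stop faster (darker).
ISO: 640 → 800 → 1000 → 1250 → 1600 — 1 1/3 stops higher (brighter).
Net change so far: 1/3 stop brighter. Offset with the aperture: f/2.2 → f/2.5.

f/2.5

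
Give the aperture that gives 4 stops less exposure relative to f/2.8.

Aperture: f/2.8 → f/4 → f/5.6 → f/8 → f/11 — 4 stops narrower (darker).

f/11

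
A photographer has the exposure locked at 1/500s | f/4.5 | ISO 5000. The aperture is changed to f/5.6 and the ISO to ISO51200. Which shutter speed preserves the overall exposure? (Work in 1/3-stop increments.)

Aperture: f/4.5 → f/5 → f/5.6 — 2/3 stop smaller aperture (darker).
ISO: 5000 → 6400 → 8000 → 10000 → 12800 → 16000 → 20000 → 25600 → 32000 → 40000 → 51200 — 3 1/3 stops higher (brighter).
Net change so far: 2 2/3 stops brighter. Offset with the shutter speed: 1/500 → 1/640 → 1/800 → 1/1000 → 1/1250 → 1/1600 → 1/2000 → 1/2500 → 1/3200.

1/3200s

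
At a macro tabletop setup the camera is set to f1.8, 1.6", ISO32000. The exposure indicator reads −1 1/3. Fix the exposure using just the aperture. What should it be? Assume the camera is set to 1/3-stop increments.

f/1.1

Underexposed by 1 1/3 stops → need 1 1/3 stops brighter.
Aperture: f/1.8 → f/1.6 → f/1.4 → f/1.2 → f/1.1.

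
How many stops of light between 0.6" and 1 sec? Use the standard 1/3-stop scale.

2/3 stop

0.6 → 0.8 → 1 — count the steps: 2 third-stops = 2/3 stop.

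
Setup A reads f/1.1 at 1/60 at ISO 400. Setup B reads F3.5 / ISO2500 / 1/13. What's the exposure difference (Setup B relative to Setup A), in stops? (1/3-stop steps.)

1 2/3 stops brighter

Aperture: f/1.1 → f/1.2 → f/1.4 → f/1.6 → f/1.8 → f/2 → f/2.2 → f/2.5 → f/2.8 → f/3.2 → f/3.5 — 3 1/3 stops smaller aperture (darker).
Shutter speed: 1/60 → 1/50 → 1/40 → 1/30 → 1/25 → 1/20 → 1/15 → 1/13 — 2 1/3 stops longer (brighter).
ISO: 400 → 500 → 640 → 800 → 1000 → 1250 → 1600 → 2000 → 2500 — 2 2/3 stops higher (brighter).
Net: −3 1/3 +2 1/3 +2 2/3 = +1 2/3 stops.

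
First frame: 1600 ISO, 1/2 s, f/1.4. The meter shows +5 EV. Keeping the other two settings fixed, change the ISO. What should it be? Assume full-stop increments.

ISO 50

Overexposed by 5 stops → need 5 stops darker.
ISO: 1600 → 800 → 400 → 200 → 100 → 50.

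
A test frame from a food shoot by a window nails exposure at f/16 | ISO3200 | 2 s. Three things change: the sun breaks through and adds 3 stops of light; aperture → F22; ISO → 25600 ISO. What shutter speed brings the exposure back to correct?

1/15s

Scene light: 3 stops brighter.
Aperture: f/16 → f/22 — 1 stop smaller aperture (darker).
ISO: 3200 → 6400 → 12800 → 25600 — 3 stops higher (brighter).
Net so far: 5 stops brighter. Shutter speed: 2 → 1 → 1/2 → 1/4 → 1/8 → 1/15.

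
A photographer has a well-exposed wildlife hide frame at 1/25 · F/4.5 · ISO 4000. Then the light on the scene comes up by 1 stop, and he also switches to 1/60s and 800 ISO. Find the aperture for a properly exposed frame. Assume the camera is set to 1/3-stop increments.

f/1.8

Scene light: 1 stop brighter.
Shutter speed: 1/25 → 1/30 → 1/40 → 1/50 → 1/60 — 1 1/3 stops faster (darker).
ISO: 4000 → 3200 → 2500 → 2000 → 1600 → 1250 → 1000 → 800 — 2 1/3 stops lower (darker).
Net so far: 2 2/3 stops darker. Aperture: f/4.5 → f/4 → f/3.5 → f/3.2 → f/2.8 → f/2.5 → f/2.2 → f/2 → f/1.8.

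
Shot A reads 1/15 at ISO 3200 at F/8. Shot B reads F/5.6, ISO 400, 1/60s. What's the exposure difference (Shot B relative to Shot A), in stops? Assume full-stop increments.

4 stops darker

Aperture: f/8 → f/5.6 — 1 stop opened up (brighter).
Shutter speed: 1/15 → 1/30 → 1/60 — 2 stops shorter (darker).
ISO: 3200 → 1600 → 800 → 400 — 3 stops dropped (darker).
Net: +1 −2 −3 = −4 stops.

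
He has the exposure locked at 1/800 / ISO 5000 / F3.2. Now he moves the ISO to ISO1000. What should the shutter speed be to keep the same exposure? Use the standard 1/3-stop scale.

ISO: 5000 → 4000 → 3200 → 2500 → 2000 → 1600 → 1250 → 1000 — 2 1/3 stops lower (darker).
Need 2 1/3 stops brighter from the shutter speed: 1/800 → 1/640 → 1/500 → 1/400 → 1/320 → 1/250 → 1/200 → 1/160.

1/160s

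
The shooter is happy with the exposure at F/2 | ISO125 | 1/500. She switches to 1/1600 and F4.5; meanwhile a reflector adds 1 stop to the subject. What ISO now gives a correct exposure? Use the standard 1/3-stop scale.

ISO 1000

Scene light: 1 stop brighter.
Shutter speed: 1/500 → 1/640 → 1/800 → 1/1000 → 1/1250 → 1/1600 — 1 2/3 stops shorter (darker).
Aperture: f/2 → f/2.2 → f/2.5 → f/2.8 → f/3.2 → f/3.5 → f/4 → f/4.5 — 2 1/3 stops narrower (darker).
Net so far: 3 stops darker. ISO: 125 → 160 → 200 → 250 → 320 → 400 → 500 → 640 → 800 → 1000.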